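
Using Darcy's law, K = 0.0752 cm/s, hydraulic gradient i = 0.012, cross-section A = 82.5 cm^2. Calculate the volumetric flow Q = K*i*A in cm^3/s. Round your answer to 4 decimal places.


Step 1: Apply Darcy's law: Q = K * i * A
Step 2: Q = 0.0752 * 0.012 * 82.5
Step 3: Q = 0.0744 cm^3/s

0.0744


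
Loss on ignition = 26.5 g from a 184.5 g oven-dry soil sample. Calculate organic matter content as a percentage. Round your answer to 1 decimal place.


Step 1: OM% = 100 * LOI / sample mass
Step 2: OM = 100 * 26.5 / 184.5
Step 3: OM = 14.4%

14.4


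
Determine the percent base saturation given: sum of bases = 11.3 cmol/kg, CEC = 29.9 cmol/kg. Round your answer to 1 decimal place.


Step 1: BS = 100 * (sum of bases) / CEC
Step 2: BS = 100 * 11.3 / 29.9
Step 3: BS = 37.8%

37.8


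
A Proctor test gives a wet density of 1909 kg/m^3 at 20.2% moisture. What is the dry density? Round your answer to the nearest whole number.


Step 1: Dry density = wet density / (1 + w/100)
Step 2: Dry density = 1909 / (1 + 20.2/100)
Step 3: Dry density = 1909 / 1.202
Step 4: Dry density = 1588 kg/m^3

1588


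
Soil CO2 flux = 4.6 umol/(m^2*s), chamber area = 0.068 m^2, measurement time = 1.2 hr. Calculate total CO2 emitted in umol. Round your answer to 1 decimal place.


Step 1: Convert time to seconds: 1.2 hr * 3600 = 4320.0 s
Step 2: Total = flux * area * time_s
Step 3: Total = 4.6 * 0.068 * 4320.0
Step 4: Total = 1351.3 umol

1351.3


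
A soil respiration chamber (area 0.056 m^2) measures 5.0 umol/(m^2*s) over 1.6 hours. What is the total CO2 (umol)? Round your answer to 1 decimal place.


Step 1: Convert time to seconds: 1.6 hr * 3600 = 5760.0 s
Step 2: Total = flux * area * time_s
Step 3: Total = 5.0 * 0.056 * 5760.0
Step 4: Total = 1612.8 umol

1612.8


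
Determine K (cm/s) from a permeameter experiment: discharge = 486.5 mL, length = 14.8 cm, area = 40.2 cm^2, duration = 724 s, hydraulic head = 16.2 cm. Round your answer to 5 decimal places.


Step 1: K = Q * L / (A * t * h)
Step 2: Numerator = 486.5 * 14.8 = 7200.2
Step 3: Denominator = 40.2 * 724 * 16.2 = 471497.76
Step 4: K = 7200.2 / 471497.76 = 0.01527 cm/s

0.01527


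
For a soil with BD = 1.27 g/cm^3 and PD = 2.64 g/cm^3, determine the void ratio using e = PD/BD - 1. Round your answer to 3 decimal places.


Step 1: e = PD / BD - 1
Step 2: e = 2.64 / 1.27 - 1
Step 3: e = 2.07874 - 1
Step 4: e = 1.079

1.079


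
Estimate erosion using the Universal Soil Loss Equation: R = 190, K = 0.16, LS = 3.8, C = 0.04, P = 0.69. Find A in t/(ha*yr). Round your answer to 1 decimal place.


Step 1: A = R * K * LS * C * P
Step 2: R * K = 190 * 0.16 = 30.4
Step 3: (R*K) * LS = 30.4 * 3.8 = 115.52
Step 4: * C * P = 115.52 * 0.04 * 0.69 = 3.2
Step 5: A = 3.2 t/(ha*yr)

3.2


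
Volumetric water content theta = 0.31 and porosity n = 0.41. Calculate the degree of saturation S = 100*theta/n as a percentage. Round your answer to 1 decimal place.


Step 1: S = 100 * theta_v / n
Step 2: S = 100 * 0.31 / 0.41
Step 3: S = 75.6%

75.6


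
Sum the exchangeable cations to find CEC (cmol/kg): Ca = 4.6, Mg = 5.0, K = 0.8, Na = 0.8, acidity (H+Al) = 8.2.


Step 1: CEC = Ca + Mg + K + Na + (H+Al)
Step 2: CEC = 4.6 + 5.0 + 0.8 + 0.8 + 8.2
Step 3: CEC = 19.4 cmol/kg

19.4


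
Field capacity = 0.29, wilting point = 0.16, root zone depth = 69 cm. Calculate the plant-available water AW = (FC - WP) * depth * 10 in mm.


Step 1: Available water = (FC - WP) * depth * 10
Step 2: AW = (0.29 - 0.16) * 69 * 10
Step 3: AW = 0.13 * 69 * 10
Step 4: AW = 89.7 mm

89.7


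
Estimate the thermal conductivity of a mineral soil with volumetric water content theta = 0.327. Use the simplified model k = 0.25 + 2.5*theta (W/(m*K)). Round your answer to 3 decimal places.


Step 1: k = 0.25 + 2.5 * theta
Step 2: k = 0.25 + 2.5 * 0.327
Step 3: k = 0.25 + 0.818
Step 4: k = 1.068 W/(m*K)

1.068


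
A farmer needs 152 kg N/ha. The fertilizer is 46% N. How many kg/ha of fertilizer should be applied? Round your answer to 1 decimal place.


Step 1: Fertilizer rate = target N / (N content / 100)
Step 2: Rate = 152 / (46 / 100)
Step 3: Rate = 152 / 0.46
Step 4: Rate = 330.4 kg/ha

330.4


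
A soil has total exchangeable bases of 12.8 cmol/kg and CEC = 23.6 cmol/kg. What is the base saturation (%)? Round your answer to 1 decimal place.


Step 1: BS = 100 * (sum of bases) / CEC
Step 2: BS = 100 * 12.8 / 23.6
Step 3: BS = 54.2%

54.2


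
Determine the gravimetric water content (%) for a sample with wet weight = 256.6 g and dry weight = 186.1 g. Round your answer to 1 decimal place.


Step 1: Water mass = wet - dry = 256.6 - 186.1 = 70.5 g
Step 2: w = 100 * water mass / dry mass
Step 3: w = 100 * 70.5 / 186.1 = 37.9%

37.9


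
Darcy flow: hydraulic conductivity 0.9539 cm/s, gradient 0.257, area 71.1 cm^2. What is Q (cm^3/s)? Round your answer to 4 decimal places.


Step 1: Apply Darcy's law: Q = K * i * A
Step 2: Q = 0.9539 * 0.257 * 71.1
Step 3: Q = 17.4303 cm^3/s

17.4303


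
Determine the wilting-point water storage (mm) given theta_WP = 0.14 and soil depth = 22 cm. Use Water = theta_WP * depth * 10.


Step 1: Water (mm) = theta_WP * depth * 10
Step 2: Water = 0.14 * 22 * 10
Step 3: Water = 30.8 mm

30.8


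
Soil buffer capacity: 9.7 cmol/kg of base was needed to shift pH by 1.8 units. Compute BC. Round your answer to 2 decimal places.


Step 1: BC = change in base / change in pH
Step 2: BC = 9.7 / 1.8
Step 3: BC = 5.39 cmol/(kg*pH unit)

5.39


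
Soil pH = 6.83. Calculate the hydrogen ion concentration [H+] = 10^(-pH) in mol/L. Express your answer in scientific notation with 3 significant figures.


Step 1: [H+] = 10^(-pH)
Step 2: [H+] = 10^(-6.83)
Step 3: [H+] = 1.48e-07 mol/L

1.48e-07


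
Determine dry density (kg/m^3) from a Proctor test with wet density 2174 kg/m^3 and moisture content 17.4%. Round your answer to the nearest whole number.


Step 1: Dry density = wet density / (1 + w/100)
Step 2: Dry density = 2174 / (1 + 17.4/100)
Step 3: Dry density = 2174 / 1.174
Step 4: Dry density = 1852 kg/m^3

1852


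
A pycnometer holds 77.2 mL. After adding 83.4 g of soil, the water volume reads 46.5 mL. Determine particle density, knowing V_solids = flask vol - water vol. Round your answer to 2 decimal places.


Step 1: Volume of solids = flask volume - water volume with soil
Step 2: V_solids = 77.2 - 46.5 = 30.7 mL
Step 3: Particle density = mass / V_solids = 83.4 / 30.7 = 2.72 g/cm^3

2.72


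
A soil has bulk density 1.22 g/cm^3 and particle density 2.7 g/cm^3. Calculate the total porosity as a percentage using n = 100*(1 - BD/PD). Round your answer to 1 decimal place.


Step 1: Formula: n = 100 * (1 - BD / PD)
Step 2: n = 100 * (1 - 1.22 / 2.7)
Step 3: n = 100 * (1 - 0.45185)
Step 4: n = 54.8%

54.8


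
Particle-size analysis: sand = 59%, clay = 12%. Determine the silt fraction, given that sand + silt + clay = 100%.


Step 1: sand + silt + clay = 100%
Step 2: silt = 100 - sand - clay
Step 3: silt = 100 - 59 - 12
Step 4: silt = 29%

29


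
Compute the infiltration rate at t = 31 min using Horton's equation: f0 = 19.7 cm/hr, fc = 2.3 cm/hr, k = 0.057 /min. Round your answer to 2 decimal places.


Step 1: f = fc + (f0 - fc) * exp(-k * t)
Step 2: exp(-0.057 * 31) = 0.170845
Step 3: f = 2.3 + (19.7 - 2.3) * 0.170845
Step 4: f = 2.3 + 17.4 * 0.170845
Step 5: f = 5.27 cm/hr

5.27


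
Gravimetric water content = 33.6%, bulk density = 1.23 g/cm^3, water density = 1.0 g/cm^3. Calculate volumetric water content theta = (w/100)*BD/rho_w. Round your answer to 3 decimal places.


Step 1: theta = (w / 100) * BD / rho_w
Step 2: theta = (33.6 / 100) * 1.23 / 1.0
Step 3: theta = 0.336 * 1.23
Step 4: theta = 0.413

0.413


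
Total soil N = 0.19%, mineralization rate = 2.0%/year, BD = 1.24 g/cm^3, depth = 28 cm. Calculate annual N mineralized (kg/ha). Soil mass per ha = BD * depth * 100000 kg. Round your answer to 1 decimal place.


Step 1: Soil mass per ha = BD * depth * 100000 = 1.24 * 28 * 100000 = 3472000 kg
Step 2: Total N pool = soil mass * N%/100 = 3472000 * 0.19/100 = 6596.8 kg/ha
Step 3: N mineralized = N pool * rate%/100 = 6596.8 * 2.0/100 = 131.9 kg/ha/yr

131.9


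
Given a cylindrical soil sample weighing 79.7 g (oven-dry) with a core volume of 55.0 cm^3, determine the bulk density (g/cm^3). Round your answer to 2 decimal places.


Step 1: Identify the formula: BD = dry mass / volume
Step 2: Substitute values: BD = 79.7 / 55.0
Step 3: BD = 1.45 g/cm^3

1.45


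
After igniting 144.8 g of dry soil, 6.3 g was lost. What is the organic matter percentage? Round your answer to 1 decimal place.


Step 1: OM% = 100 * LOI / sample mass
Step 2: OM = 100 * 6.3 / 144.8
Step 3: OM = 4.4%

4.4


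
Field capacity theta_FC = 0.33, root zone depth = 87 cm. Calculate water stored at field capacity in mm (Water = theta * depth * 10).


Step 1: Water (mm) = theta_FC * depth (cm) * 10
Step 2: Water = 0.33 * 87 * 10
Step 3: Water = 287.1 mm

287.1


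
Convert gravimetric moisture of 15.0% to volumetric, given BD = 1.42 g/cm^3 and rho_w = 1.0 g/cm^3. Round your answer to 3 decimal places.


Step 1: theta = (w / 100) * BD / rho_w
Step 2: theta = (15.0 / 100) * 1.42 / 1.0
Step 3: theta = 0.15 * 1.42
Step 4: theta = 0.213

0.213


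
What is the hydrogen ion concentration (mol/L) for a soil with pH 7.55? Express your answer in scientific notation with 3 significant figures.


Step 1: [H+] = 10^(-pH)
Step 2: [H+] = 10^(-7.55)
Step 3: [H+] = 2.82e-08 mol/L

2.82e-08


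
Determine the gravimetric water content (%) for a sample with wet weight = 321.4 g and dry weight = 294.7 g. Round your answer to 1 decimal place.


Step 1: Water mass = wet - dry = 321.4 - 294.7 = 26.7 g
Step 2: w = 100 * water mass / dry mass
Step 3: w = 100 * 26.7 / 294.7 = 9.1%

9.1


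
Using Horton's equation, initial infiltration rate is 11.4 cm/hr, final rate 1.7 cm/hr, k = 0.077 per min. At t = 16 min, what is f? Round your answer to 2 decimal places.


Step 1: f = fc + (f0 - fc) * exp(-k * t)
Step 2: exp(-0.077 * 16) = 0.291709
Step 3: f = 1.7 + (11.4 - 1.7) * 0.291709
Step 4: f = 1.7 + 9.7 * 0.291709
Step 5: f = 4.53 cm/hr

4.53


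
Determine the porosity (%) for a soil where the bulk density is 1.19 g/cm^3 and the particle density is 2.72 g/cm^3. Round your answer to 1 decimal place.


Step 1: Formula: n = 100 * (1 - BD / PD)
Step 2: n = 100 * (1 - 1.19 / 2.72)
Step 3: n = 100 * (1 - 0.4375)
Step 4: n = 56.3%

56.3


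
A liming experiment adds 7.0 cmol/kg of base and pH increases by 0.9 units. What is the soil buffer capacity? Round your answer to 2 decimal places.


Step 1: BC = change in base / change in pH
Step 2: BC = 7.0 / 0.9
Step 3: BC = 7.78 cmol/(kg*pH unit)

7.78


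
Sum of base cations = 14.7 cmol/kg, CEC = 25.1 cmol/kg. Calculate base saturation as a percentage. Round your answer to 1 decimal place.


Step 1: BS = 100 * (sum of bases) / CEC
Step 2: BS = 100 * 14.7 / 25.1
Step 3: BS = 58.6%

58.6


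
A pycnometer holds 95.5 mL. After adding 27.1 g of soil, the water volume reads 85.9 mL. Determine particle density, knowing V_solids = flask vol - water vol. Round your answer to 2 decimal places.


Step 1: Volume of solids = flask volume - water volume with soil
Step 2: V_solids = 95.5 - 85.9 = 9.6 mL
Step 3: Particle density = mass / V_solids = 27.1 / 9.6 = 2.82 g/cm^3

2.82


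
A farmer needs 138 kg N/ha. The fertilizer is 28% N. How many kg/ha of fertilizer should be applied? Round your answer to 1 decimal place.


Step 1: Fertilizer rate = target N / (N content / 100)
Step 2: Rate = 138 / (28 / 100)
Step 3: Rate = 138 / 0.28
Step 4: Rate = 492.9 kg/ha

492.9


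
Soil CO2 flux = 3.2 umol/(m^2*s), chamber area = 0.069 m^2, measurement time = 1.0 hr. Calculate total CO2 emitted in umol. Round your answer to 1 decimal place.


Step 1: Convert time to seconds: 1.0 hr * 3600 = 3600.0 s
Step 2: Total = flux * area * time_s
Step 3: Total = 3.2 * 0.069 * 3600.0
Step 4: Total = 794.9 umol

794.9


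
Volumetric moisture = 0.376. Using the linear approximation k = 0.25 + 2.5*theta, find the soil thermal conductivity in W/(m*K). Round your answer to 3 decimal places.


Step 1: k = 0.25 + 2.5 * theta
Step 2: k = 0.25 + 2.5 * 0.376
Step 3: k = 0.25 + 0.94
Step 4: k = 1.19 W/(m*K)

1.19


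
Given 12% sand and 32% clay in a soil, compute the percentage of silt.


Step 1: sand + silt + clay = 100%
Step 2: silt = 100 - sand - clay
Step 3: silt = 100 - 12 - 32
Step 4: silt = 56%

56


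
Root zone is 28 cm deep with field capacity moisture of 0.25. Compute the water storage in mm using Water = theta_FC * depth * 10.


Step 1: Water (mm) = theta_FC * depth (cm) * 10
Step 2: Water = 0.25 * 28 * 10
Step 3: Water = 70.0 mm

70.0


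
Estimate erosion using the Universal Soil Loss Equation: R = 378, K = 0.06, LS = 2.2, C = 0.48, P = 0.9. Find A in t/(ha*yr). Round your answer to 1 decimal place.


Step 1: A = R * K * LS * C * P
Step 2: R * K = 378 * 0.06 = 22.68
Step 3: (R*K) * LS = 22.68 * 2.2 = 49.896
Step 4: * C * P = 49.896 * 0.48 * 0.9 = 21.6
Step 5: A = 21.6 t/(ha*yr)

21.6


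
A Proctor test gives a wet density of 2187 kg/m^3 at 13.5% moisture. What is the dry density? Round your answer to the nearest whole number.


Step 1: Dry density = wet density / (1 + w/100)
Step 2: Dry density = 2187 / (1 + 13.5/100)
Step 3: Dry density = 2187 / 1.135
Step 4: Dry density = 1927 kg/m^3

1927


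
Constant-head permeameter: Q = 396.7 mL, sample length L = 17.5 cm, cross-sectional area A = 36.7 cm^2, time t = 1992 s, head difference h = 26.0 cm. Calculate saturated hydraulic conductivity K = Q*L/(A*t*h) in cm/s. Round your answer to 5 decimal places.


Step 1: K = Q * L / (A * t * h)
Step 2: Numerator = 396.7 * 17.5 = 6942.25
Step 3: Denominator = 36.7 * 1992 * 26.0 = 1900766.4
Step 4: K = 6942.25 / 1900766.4 = 0.00365 cm/s

0.00365


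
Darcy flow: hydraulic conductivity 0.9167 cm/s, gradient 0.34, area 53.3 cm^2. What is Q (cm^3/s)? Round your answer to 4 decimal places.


Step 1: Apply Darcy's law: Q = K * i * A
Step 2: Q = 0.9167 * 0.34 * 53.3
Step 3: Q = 16.6124 cm^3/s

16.6124


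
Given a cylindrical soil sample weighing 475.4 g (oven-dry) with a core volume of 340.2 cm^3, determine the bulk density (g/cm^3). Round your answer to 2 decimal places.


Step 1: Identify the formula: BD = dry mass / volume
Step 2: Substitute values: BD = 475.4 / 340.2
Step 3: BD = 1.4 g/cm^3

1.4


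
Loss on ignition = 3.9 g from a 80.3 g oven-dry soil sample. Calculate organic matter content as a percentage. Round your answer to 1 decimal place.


Step 1: OM% = 100 * LOI / sample mass
Step 2: OM = 100 * 3.9 / 80.3
Step 3: OM = 4.9%

4.9


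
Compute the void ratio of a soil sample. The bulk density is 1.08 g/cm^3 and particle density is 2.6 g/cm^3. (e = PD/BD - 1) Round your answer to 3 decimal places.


Step 1: e = PD / BD - 1
Step 2: e = 2.6 / 1.08 - 1
Step 3: e = 2.40741 - 1
Step 4: e = 1.407

1.407


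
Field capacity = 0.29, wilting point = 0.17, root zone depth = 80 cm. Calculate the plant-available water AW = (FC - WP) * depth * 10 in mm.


Step 1: Available water = (FC - WP) * depth * 10
Step 2: AW = (0.29 - 0.17) * 80 * 10
Step 3: AW = 0.12 * 80 * 10
Step 4: AW = 96.0 mm

96.0


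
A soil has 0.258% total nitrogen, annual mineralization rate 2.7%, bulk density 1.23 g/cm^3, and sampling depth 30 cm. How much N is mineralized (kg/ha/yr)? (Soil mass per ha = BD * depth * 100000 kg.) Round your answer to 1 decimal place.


Step 1: Soil mass per ha = BD * depth * 100000 = 1.23 * 30 * 100000 = 3690000 kg
Step 2: Total N pool = soil mass * N%/100 = 3690000 * 0.258/100 = 9520.2 kg/ha
Step 3: N mineralized = N pool * rate%/100 = 9520.2 * 2.7/100 = 257.0 kg/ha/yr

257.0


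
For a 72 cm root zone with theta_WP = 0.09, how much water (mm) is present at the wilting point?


Step 1: Water (mm) = theta_WP * depth * 10
Step 2: Water = 0.09 * 72 * 10
Step 3: Water = 64.8 mm

64.8


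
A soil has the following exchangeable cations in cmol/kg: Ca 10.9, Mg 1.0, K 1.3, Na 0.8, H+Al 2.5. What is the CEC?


Step 1: CEC = Ca + Mg + K + Na + (H+Al)
Step 2: CEC = 10.9 + 1.0 + 1.3 + 0.8 + 2.5
Step 3: CEC = 16.5 cmol/kg

16.5


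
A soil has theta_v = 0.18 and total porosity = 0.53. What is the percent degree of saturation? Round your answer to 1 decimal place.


Step 1: S = 100 * theta_v / n
Step 2: S = 100 * 0.18 / 0.53
Step 3: S = 34.0%

34.0


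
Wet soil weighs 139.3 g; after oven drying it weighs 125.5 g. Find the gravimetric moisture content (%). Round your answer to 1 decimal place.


Step 1: Water mass = wet - dry = 139.3 - 125.5 = 13.8 g
Step 2: w = 100 * water mass / dry mass
Step 3: w = 100 * 13.8 / 125.5 = 11.0%

11.0


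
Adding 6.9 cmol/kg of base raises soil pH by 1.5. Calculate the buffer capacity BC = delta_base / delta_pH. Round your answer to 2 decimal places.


Step 1: BC = change in base / change in pH
Step 2: BC = 6.9 / 1.5
Step 3: BC = 4.6 cmol/(kg*pH unit)

4.6


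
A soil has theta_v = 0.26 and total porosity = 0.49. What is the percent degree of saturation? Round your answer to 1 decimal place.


Step 1: S = 100 * theta_v / n
Step 2: S = 100 * 0.26 / 0.49
Step 3: S = 53.1%

53.1


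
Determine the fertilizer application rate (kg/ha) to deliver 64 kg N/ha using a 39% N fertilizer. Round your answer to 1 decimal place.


Step 1: Fertilizer rate = target N / (N content / 100)
Step 2: Rate = 64 / (39 / 100)
Step 3: Rate = 64 / 0.39
Step 4: Rate = 164.1 kg/ha

164.1


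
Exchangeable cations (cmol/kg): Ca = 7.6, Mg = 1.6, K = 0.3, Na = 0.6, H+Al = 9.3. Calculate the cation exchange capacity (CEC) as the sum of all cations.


Step 1: CEC = Ca + Mg + K + Na + (H+Al)
Step 2: CEC = 7.6 + 1.6 + 0.3 + 0.6 + 9.3
Step 3: CEC = 19.4 cmol/kg

19.4


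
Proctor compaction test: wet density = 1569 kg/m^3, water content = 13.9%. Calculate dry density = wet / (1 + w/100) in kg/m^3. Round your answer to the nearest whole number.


Step 1: Dry density = wet density / (1 + w/100)
Step 2: Dry density = 1569 / (1 + 13.9/100)
Step 3: Dry density = 1569 / 1.139
Step 4: Dry density = 1378 kg/m^3

1378


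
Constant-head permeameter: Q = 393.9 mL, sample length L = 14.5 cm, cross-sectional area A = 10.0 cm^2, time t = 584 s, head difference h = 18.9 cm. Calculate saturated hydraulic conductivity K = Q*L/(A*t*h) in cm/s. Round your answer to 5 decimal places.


Step 1: K = Q * L / (A * t * h)
Step 2: Numerator = 393.9 * 14.5 = 5711.55
Step 3: Denominator = 10.0 * 584 * 18.9 = 110376.0
Step 4: K = 5711.55 / 110376.0 = 0.05175 cm/s

0.05175


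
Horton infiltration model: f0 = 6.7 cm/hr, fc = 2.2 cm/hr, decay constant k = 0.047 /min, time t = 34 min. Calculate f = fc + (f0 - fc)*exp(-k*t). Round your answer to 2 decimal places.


Step 1: f = fc + (f0 - fc) * exp(-k * t)
Step 2: exp(-0.047 * 34) = 0.202301
Step 3: f = 2.2 + (6.7 - 2.2) * 0.202301
Step 4: f = 2.2 + 4.5 * 0.202301
Step 5: f = 3.11 cm/hr

3.11


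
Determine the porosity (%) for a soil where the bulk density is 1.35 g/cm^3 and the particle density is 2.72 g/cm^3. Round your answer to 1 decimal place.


Step 1: Formula: n = 100 * (1 - BD / PD)
Step 2: n = 100 * (1 - 1.35 / 2.72)
Step 3: n = 100 * (1 - 0.49632)
Step 4: n = 50.4%

50.4


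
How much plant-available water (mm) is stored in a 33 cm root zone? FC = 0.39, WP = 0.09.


Step 1: Available water = (FC - WP) * depth * 10
Step 2: AW = (0.39 - 0.09) * 33 * 10
Step 3: AW = 0.3 * 33 * 10
Step 4: AW = 99.0 mm

99.0


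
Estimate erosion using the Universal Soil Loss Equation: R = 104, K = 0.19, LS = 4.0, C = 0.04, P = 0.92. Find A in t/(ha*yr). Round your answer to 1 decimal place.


Step 1: A = R * K * LS * C * P
Step 2: R * K = 104 * 0.19 = 19.76
Step 3: (R*K) * LS = 19.76 * 4.0 = 79.04
Step 4: * C * P = 79.04 * 0.04 * 0.92 = 2.9
Step 5: A = 2.9 t/(ha*yr)

2.9


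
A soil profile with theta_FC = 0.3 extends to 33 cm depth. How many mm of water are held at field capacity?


Step 1: Water (mm) = theta_FC * depth (cm) * 10
Step 2: Water = 0.3 * 33 * 10
Step 3: Water = 99.0 mm

99.0


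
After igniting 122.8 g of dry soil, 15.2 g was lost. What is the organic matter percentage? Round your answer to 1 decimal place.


Step 1: OM% = 100 * LOI / sample mass
Step 2: OM = 100 * 15.2 / 122.8
Step 3: OM = 12.4%

12.4


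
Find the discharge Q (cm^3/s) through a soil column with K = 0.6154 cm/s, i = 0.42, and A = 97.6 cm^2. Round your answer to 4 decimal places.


Step 1: Apply Darcy's law: Q = K * i * A
Step 2: Q = 0.6154 * 0.42 * 97.6
Step 3: Q = 25.2265 cm^3/s

25.2265


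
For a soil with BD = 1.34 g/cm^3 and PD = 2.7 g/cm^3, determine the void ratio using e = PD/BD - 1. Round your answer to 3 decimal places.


Step 1: e = PD / BD - 1
Step 2: e = 2.7 / 1.34 - 1
Step 3: e = 2.01493 - 1
Step 4: e = 1.015

1.015


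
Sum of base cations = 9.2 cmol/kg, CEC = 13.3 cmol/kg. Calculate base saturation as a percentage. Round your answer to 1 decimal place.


Step 1: BS = 100 * (sum of bases) / CEC
Step 2: BS = 100 * 9.2 / 13.3
Step 3: BS = 69.2%

69.2


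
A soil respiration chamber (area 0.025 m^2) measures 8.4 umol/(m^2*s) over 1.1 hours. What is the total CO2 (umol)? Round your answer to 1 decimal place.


Step 1: Convert time to seconds: 1.1 hr * 3600 = 3960.0 s
Step 2: Total = flux * area * time_s
Step 3: Total = 8.4 * 0.025 * 3960.0
Step 4: Total = 831.6 umol

831.6


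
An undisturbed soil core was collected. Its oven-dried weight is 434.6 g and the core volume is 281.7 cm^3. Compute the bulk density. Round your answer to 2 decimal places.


Step 1: Identify the formula: BD = dry mass / volume
Step 2: Substitute values: BD = 434.6 / 281.7
Step 3: BD = 1.54 g/cm^3

1.54


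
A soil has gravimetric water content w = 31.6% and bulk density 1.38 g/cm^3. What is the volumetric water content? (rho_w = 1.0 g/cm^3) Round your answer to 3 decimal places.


Step 1: theta = (w / 100) * BD / rho_w
Step 2: theta = (31.6 / 100) * 1.38 / 1.0
Step 3: theta = 0.316 * 1.38
Step 4: theta = 0.436

0.436


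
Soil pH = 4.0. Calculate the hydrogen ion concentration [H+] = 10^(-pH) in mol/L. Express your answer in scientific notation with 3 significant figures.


Step 1: [H+] = 10^(-pH)
Step 2: [H+] = 10^(-4.0)
Step 3: [H+] = 1.00e-04 mol/L

1.00e-04


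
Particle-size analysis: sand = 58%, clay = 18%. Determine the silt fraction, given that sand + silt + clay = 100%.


Step 1: sand + silt + clay = 100%
Step 2: silt = 100 - sand - clay
Step 3: silt = 100 - 58 - 18
Step 4: silt = 24%

24


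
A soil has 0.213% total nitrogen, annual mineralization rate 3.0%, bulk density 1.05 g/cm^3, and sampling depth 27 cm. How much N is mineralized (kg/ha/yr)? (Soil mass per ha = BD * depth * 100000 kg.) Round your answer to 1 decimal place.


Step 1: Soil mass per ha = BD * depth * 100000 = 1.05 * 27 * 100000 = 2835000 kg
Step 2: Total N pool = soil mass * N%/100 = 2835000 * 0.213/100 = 6038.55 kg/ha
Step 3: N mineralized = N pool * rate%/100 = 6038.55 * 3.0/100 = 181.2 kg/ha/yr

181.2


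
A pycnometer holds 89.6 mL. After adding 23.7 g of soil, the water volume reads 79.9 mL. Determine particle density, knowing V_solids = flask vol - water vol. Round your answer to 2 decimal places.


Step 1: Volume of solids = flask volume - water volume with soil
Step 2: V_solids = 89.6 - 79.9 = 9.7 mL
Step 3: Particle density = mass / V_solids = 23.7 / 9.7 = 2.44 g/cm^3

2.44


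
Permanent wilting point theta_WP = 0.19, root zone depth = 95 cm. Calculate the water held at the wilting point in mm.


Step 1: Water (mm) = theta_WP * depth * 10
Step 2: Water = 0.19 * 95 * 10
Step 3: Water = 180.5 mm

180.5


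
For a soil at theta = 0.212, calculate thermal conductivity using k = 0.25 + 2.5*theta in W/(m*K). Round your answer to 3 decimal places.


Step 1: k = 0.25 + 2.5 * theta
Step 2: k = 0.25 + 2.5 * 0.212
Step 3: k = 0.25 + 0.53
Step 4: k = 0.78 W/(m*K)

0.78


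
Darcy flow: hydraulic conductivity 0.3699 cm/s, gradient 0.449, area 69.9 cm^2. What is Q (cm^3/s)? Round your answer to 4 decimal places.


Step 1: Apply Darcy's law: Q = K * i * A
Step 2: Q = 0.3699 * 0.449 * 69.9
Step 3: Q = 11.6093 cm^3/s

11.6093


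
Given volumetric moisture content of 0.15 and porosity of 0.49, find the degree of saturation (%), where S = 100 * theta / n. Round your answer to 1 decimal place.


Step 1: S = 100 * theta_v / n
Step 2: S = 100 * 0.15 / 0.49
Step 3: S = 30.6%

30.6


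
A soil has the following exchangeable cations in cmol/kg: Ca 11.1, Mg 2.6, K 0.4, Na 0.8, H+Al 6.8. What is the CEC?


Step 1: CEC = Ca + Mg + K + Na + (H+Al)
Step 2: CEC = 11.1 + 2.6 + 0.4 + 0.8 + 6.8
Step 3: CEC = 21.7 cmol/kg

21.7


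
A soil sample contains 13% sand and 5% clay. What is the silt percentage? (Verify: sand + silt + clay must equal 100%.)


Step 1: sand + silt + clay = 100%
Step 2: silt = 100 - sand - clay
Step 3: silt = 100 - 13 - 5
Step 4: silt = 82%

82


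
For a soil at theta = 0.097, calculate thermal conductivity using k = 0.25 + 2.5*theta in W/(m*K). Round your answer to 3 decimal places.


Step 1: k = 0.25 + 2.5 * theta
Step 2: k = 0.25 + 2.5 * 0.097
Step 3: k = 0.25 + 0.243
Step 4: k = 0.493 W/(m*K)

0.493


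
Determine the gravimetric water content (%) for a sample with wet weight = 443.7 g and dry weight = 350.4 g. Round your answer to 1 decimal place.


Step 1: Water mass = wet - dry = 443.7 - 350.4 = 93.3 g
Step 2: w = 100 * water mass / dry mass
Step 3: w = 100 * 93.3 / 350.4 = 26.6%

26.6


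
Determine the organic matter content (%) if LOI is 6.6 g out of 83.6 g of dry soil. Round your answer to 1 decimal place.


Step 1: OM% = 100 * LOI / sample mass
Step 2: OM = 100 * 6.6 / 83.6
Step 3: OM = 7.9%

7.9


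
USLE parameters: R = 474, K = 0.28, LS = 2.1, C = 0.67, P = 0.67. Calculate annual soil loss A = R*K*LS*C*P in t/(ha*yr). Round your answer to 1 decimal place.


Step 1: A = R * K * LS * C * P
Step 2: R * K = 474 * 0.28 = 132.72
Step 3: (R*K) * LS = 132.72 * 2.1 = 278.712
Step 4: * C * P = 278.712 * 0.67 * 0.67 = 125.1
Step 5: A = 125.1 t/(ha*yr)

125.1


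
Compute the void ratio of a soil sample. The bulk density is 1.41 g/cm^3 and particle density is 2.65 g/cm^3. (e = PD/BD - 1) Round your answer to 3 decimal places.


Step 1: e = PD / BD - 1
Step 2: e = 2.65 / 1.41 - 1
Step 3: e = 1.87943 - 1
Step 4: e = 0.879

0.879


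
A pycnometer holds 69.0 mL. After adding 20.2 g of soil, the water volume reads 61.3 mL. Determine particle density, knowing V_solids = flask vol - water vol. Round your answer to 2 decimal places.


Step 1: Volume of solids = flask volume - water volume with soil
Step 2: V_solids = 69.0 - 61.3 = 7.7 mL
Step 3: Particle density = mass / V_solids = 20.2 / 7.7 = 2.62 g/cm^3

2.62


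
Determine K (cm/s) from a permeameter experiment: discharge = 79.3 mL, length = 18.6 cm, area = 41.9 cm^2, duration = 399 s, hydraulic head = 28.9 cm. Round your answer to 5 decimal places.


Step 1: K = Q * L / (A * t * h)
Step 2: Numerator = 79.3 * 18.6 = 1474.98
Step 3: Denominator = 41.9 * 399 * 28.9 = 483153.09
Step 4: K = 1474.98 / 483153.09 = 0.00305 cm/s

0.00305


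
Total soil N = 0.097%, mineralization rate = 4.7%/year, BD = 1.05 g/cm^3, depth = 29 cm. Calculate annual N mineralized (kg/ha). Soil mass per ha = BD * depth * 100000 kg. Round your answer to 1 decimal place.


Step 1: Soil mass per ha = BD * depth * 100000 = 1.05 * 29 * 100000 = 3045000 kg
Step 2: Total N pool = soil mass * N%/100 = 3045000 * 0.097/100 = 2953.65 kg/ha
Step 3: N mineralized = N pool * rate%/100 = 2953.65 * 4.7/100 = 138.8 kg/ha/yr

138.8


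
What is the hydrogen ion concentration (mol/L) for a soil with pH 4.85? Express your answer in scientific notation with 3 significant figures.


Step 1: [H+] = 10^(-pH)
Step 2: [H+] = 10^(-4.85)
Step 3: [H+] = 1.41e-05 mol/L

1.41e-05


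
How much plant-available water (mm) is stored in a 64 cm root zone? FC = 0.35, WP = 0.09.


Step 1: Available water = (FC - WP) * depth * 10
Step 2: AW = (0.35 - 0.09) * 64 * 10
Step 3: AW = 0.26 * 64 * 10
Step 4: AW = 166.4 mm

166.4


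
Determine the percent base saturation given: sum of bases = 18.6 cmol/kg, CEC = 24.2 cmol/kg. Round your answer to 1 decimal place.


Step 1: BS = 100 * (sum of bases) / CEC
Step 2: BS = 100 * 18.6 / 24.2
Step 3: BS = 76.9%

76.9


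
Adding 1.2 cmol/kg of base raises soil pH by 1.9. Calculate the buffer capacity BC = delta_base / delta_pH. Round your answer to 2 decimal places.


Step 1: BC = change in base / change in pH
Step 2: BC = 1.2 / 1.9
Step 3: BC = 0.63 cmol/(kg*pH unit)

0.63


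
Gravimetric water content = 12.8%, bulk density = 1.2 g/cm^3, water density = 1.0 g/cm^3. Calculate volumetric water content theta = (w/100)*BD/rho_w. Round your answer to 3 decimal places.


Step 1: theta = (w / 100) * BD / rho_w
Step 2: theta = (12.8 / 100) * 1.2 / 1.0
Step 3: theta = 0.128 * 1.2
Step 4: theta = 0.154

0.154


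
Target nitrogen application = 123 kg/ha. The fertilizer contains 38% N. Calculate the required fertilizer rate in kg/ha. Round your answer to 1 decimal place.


Step 1: Fertilizer rate = target N / (N content / 100)
Step 2: Rate = 123 / (38 / 100)
Step 3: Rate = 123 / 0.38
Step 4: Rate = 323.7 kg/ha

323.7


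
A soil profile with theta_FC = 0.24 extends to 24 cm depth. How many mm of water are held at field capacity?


Step 1: Water (mm) = theta_FC * depth (cm) * 10
Step 2: Water = 0.24 * 24 * 10
Step 3: Water = 57.6 mm

57.6


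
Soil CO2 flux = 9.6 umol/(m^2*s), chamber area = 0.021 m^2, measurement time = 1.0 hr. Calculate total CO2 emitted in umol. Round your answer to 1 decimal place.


Step 1: Convert time to seconds: 1.0 hr * 3600 = 3600.0 s
Step 2: Total = flux * area * time_s
Step 3: Total = 9.6 * 0.021 * 3600.0
Step 4: Total = 725.8 umol

725.8


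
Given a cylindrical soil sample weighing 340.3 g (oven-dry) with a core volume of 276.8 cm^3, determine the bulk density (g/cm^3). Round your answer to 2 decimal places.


Step 1: Identify the formula: BD = dry mass / volume
Step 2: Substitute values: BD = 340.3 / 276.8
Step 3: BD = 1.23 g/cm^3

1.23


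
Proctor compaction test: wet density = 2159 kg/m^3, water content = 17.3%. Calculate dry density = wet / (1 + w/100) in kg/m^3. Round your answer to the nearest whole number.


Step 1: Dry density = wet density / (1 + w/100)
Step 2: Dry density = 2159 / (1 + 17.3/100)
Step 3: Dry density = 2159 / 1.173
Step 4: Dry density = 1841 kg/m^3

1841


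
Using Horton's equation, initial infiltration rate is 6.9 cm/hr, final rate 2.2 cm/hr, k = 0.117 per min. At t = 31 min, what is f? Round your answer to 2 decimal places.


Step 1: f = fc + (f0 - fc) * exp(-k * t)
Step 2: exp(-0.117 * 31) = 0.026596
Step 3: f = 2.2 + (6.9 - 2.2) * 0.026596
Step 4: f = 2.2 + 4.7 * 0.026596
Step 5: f = 2.33 cm/hr

2.33


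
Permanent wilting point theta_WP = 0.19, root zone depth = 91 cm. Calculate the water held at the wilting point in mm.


Step 1: Water (mm) = theta_WP * depth * 10
Step 2: Water = 0.19 * 91 * 10
Step 3: Water = 172.9 mm

172.9


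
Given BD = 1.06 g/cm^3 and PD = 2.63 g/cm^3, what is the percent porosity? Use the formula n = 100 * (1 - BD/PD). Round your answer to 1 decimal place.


Step 1: Formula: n = 100 * (1 - BD / PD)
Step 2: n = 100 * (1 - 1.06 / 2.63)
Step 3: n = 100 * (1 - 0.40304)
Step 4: n = 59.7%

59.7


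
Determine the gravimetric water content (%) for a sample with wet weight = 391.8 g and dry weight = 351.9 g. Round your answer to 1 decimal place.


Step 1: Water mass = wet - dry = 391.8 - 351.9 = 39.9 g
Step 2: w = 100 * water mass / dry mass
Step 3: w = 100 * 39.9 / 351.9 = 11.3%

11.3


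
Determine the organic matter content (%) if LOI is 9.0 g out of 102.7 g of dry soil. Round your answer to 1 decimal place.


Step 1: OM% = 100 * LOI / sample mass
Step 2: OM = 100 * 9.0 / 102.7
Step 3: OM = 8.8%

8.8


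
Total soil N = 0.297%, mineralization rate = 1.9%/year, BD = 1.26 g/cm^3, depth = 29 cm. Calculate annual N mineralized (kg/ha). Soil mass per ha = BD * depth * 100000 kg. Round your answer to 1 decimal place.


Step 1: Soil mass per ha = BD * depth * 100000 = 1.26 * 29 * 100000 = 3654000 kg
Step 2: Total N pool = soil mass * N%/100 = 3654000 * 0.297/100 = 10852.38 kg/ha
Step 3: N mineralized = N pool * rate%/100 = 10852.38 * 1.9/100 = 206.2 kg/ha/yr

206.2


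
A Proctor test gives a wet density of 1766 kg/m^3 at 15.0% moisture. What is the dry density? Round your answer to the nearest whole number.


Step 1: Dry density = wet density / (1 + w/100)
Step 2: Dry density = 1766 / (1 + 15.0/100)
Step 3: Dry density = 1766 / 1.15
Step 4: Dry density = 1536 kg/m^3

1536


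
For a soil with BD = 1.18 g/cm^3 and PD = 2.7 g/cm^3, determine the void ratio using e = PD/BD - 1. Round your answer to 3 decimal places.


Step 1: e = PD / BD - 1
Step 2: e = 2.7 / 1.18 - 1
Step 3: e = 2.28814 - 1
Step 4: e = 1.288

1.288


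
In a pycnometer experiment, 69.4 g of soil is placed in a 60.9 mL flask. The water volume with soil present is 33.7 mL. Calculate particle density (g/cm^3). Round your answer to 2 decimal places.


Step 1: Volume of solids = flask volume - water volume with soil
Step 2: V_solids = 60.9 - 33.7 = 27.2 mL
Step 3: Particle density = mass / V_solids = 69.4 / 27.2 = 2.55 g/cm^3

2.55


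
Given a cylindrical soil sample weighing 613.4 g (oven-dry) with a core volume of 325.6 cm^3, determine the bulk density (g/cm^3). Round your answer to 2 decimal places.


Step 1: Identify the formula: BD = dry mass / volume
Step 2: Substitute values: BD = 613.4 / 325.6
Step 3: BD = 1.88 g/cm^3

1.88


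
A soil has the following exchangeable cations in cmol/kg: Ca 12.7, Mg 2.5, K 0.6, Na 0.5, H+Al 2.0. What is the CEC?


Step 1: CEC = Ca + Mg + K + Na + (H+Al)
Step 2: CEC = 12.7 + 2.5 + 0.6 + 0.5 + 2.0
Step 3: CEC = 18.3 cmol/kg

18.3


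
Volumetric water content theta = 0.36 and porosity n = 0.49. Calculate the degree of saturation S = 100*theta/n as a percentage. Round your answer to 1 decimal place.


Step 1: S = 100 * theta_v / n
Step 2: S = 100 * 0.36 / 0.49
Step 3: S = 73.5%

73.5


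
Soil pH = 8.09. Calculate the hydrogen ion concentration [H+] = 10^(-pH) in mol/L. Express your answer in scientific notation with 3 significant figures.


Step 1: [H+] = 10^(-pH)
Step 2: [H+] = 10^(-8.09)
Step 3: [H+] = 8.13e-09 mol/L

8.13e-09


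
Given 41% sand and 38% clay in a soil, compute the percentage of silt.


Step 1: sand + silt + clay = 100%
Step 2: silt = 100 - sand - clay
Step 3: silt = 100 - 41 - 38
Step 4: silt = 21%

21


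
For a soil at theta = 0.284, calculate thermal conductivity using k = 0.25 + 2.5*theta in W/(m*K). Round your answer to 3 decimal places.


Step 1: k = 0.25 + 2.5 * theta
Step 2: k = 0.25 + 2.5 * 0.284
Step 3: k = 0.25 + 0.71
Step 4: k = 0.96 W/(m*K)

0.96


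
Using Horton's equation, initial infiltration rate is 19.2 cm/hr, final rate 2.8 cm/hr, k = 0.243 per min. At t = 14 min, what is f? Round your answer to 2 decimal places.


Step 1: f = fc + (f0 - fc) * exp(-k * t)
Step 2: exp(-0.243 * 14) = 0.033307
Step 3: f = 2.8 + (19.2 - 2.8) * 0.033307
Step 4: f = 2.8 + 16.4 * 0.033307
Step 5: f = 3.35 cm/hr

3.35


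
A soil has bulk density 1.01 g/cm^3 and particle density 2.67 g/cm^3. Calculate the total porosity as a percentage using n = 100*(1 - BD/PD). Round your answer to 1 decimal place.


Step 1: Formula: n = 100 * (1 - BD / PD)
Step 2: n = 100 * (1 - 1.01 / 2.67)
Step 3: n = 100 * (1 - 0.37828)
Step 4: n = 62.2%

62.2


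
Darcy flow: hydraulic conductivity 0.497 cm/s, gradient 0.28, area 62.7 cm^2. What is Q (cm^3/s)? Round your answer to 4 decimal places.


Step 1: Apply Darcy's law: Q = K * i * A
Step 2: Q = 0.497 * 0.28 * 62.7
Step 3: Q = 8.7253 cm^3/s

8.7253


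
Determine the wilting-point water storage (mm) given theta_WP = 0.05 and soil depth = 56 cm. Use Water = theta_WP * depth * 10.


Step 1: Water (mm) = theta_WP * depth * 10
Step 2: Water = 0.05 * 56 * 10
Step 3: Water = 28.0 mm

28.0


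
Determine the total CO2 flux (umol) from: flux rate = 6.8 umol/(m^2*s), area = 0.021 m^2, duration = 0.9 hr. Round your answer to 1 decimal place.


Step 1: Convert time to seconds: 0.9 hr * 3600 = 3240.0 s
Step 2: Total = flux * area * time_s
Step 3: Total = 6.8 * 0.021 * 3240.0
Step 4: Total = 462.7 umol

462.7


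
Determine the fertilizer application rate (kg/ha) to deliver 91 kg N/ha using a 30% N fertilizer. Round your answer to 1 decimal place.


Step 1: Fertilizer rate = target N / (N content / 100)
Step 2: Rate = 91 / (30 / 100)
Step 3: Rate = 91 / 0.3
Step 4: Rate = 303.3 kg/ha

303.3


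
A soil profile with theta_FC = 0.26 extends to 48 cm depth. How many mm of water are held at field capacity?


Step 1: Water (mm) = theta_FC * depth (cm) * 10
Step 2: Water = 0.26 * 48 * 10
Step 3: Water = 124.8 mm

124.8


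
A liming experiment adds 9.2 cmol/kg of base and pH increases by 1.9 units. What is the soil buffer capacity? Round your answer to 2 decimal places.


Step 1: BC = change in base / change in pH
Step 2: BC = 9.2 / 1.9
Step 3: BC = 4.84 cmol/(kg*pH unit)

4.84


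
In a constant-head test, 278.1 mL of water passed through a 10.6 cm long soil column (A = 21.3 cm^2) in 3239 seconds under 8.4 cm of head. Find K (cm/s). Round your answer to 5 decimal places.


Step 1: K = Q * L / (A * t * h)
Step 2: Numerator = 278.1 * 10.6 = 2947.86
Step 3: Denominator = 21.3 * 3239 * 8.4 = 579521.88
Step 4: K = 2947.86 / 579521.88 = 0.00509 cm/s

0.00509


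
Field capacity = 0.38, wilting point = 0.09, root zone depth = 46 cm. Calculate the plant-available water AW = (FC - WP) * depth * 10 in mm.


Step 1: Available water = (FC - WP) * depth * 10
Step 2: AW = (0.38 - 0.09) * 46 * 10
Step 3: AW = 0.29 * 46 * 10
Step 4: AW = 133.4 mm

133.4


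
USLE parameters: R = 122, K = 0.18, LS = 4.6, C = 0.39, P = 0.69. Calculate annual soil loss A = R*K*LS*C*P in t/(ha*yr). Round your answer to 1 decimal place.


Step 1: A = R * K * LS * C * P
Step 2: R * K = 122 * 0.18 = 21.96
Step 3: (R*K) * LS = 21.96 * 4.6 = 101.016
Step 4: * C * P = 101.016 * 0.39 * 0.69 = 27.2
Step 5: A = 27.2 t/(ha*yr)

27.2


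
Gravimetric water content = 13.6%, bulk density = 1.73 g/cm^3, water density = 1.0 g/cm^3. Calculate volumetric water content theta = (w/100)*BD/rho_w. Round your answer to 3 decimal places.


Step 1: theta = (w / 100) * BD / rho_w
Step 2: theta = (13.6 / 100) * 1.73 / 1.0
Step 3: theta = 0.136 * 1.73
Step 4: theta = 0.235

0.235


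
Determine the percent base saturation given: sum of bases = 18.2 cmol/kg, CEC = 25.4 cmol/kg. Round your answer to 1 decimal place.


Step 1: BS = 100 * (sum of bases) / CEC
Step 2: BS = 100 * 18.2 / 25.4
Step 3: BS = 71.7%

71.7


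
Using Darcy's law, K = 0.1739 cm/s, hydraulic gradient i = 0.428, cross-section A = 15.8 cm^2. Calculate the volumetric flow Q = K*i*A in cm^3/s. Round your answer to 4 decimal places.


Step 1: Apply Darcy's law: Q = K * i * A
Step 2: Q = 0.1739 * 0.428 * 15.8
Step 3: Q = 1.176 cm^3/s

1.176


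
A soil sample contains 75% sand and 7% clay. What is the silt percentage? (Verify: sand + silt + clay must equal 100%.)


Step 1: sand + silt + clay = 100%
Step 2: silt = 100 - sand - clay
Step 3: silt = 100 - 75 - 7
Step 4: silt = 18%

18


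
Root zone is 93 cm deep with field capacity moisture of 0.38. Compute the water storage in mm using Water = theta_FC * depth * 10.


Step 1: Water (mm) = theta_FC * depth (cm) * 10
Step 2: Water = 0.38 * 93 * 10
Step 3: Water = 353.4 mm

353.4


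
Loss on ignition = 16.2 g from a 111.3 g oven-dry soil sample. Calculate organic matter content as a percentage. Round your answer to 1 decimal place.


Step 1: OM% = 100 * LOI / sample mass
Step 2: OM = 100 * 16.2 / 111.3
Step 3: OM = 14.6%

14.6
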